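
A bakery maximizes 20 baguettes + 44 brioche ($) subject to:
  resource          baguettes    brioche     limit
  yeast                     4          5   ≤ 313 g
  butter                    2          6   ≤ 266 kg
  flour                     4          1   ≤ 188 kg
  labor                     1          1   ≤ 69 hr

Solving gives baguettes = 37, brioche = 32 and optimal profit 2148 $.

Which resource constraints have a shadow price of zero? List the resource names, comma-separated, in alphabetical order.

flour, yeast

yeast: 308/313 (slack 5)
butter: 266/266 (binding)
flour: 180/188 (slack 8)
labor: 69/69 (binding)
By complementary slackness, a constraint with positive slack has shadow price 0 → flour, yeast.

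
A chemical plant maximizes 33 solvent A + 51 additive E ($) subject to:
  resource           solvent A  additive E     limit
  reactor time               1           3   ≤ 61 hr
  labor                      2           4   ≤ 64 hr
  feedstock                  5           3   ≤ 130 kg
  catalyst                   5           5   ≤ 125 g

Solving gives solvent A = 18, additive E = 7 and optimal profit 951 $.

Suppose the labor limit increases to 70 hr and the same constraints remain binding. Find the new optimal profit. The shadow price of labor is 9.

1005

Δb = 6, so new z* = 951 + (9)·(6) = 951 + 54 = 1005.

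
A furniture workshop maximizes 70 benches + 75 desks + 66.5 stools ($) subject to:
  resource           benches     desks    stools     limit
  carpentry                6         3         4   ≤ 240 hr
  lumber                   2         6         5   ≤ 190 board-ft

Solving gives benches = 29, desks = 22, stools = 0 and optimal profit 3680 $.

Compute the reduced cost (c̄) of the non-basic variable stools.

Check each constraint at x*: carpentry 240/240 (tight); lumber 190/190 (tight).
The binding rows give the dual system: 6·y_carpentry + 2·y_lumber = 70 and 3·y_carpentry + 6·y_lumber = 75.
→ y_carpentry = 9 and y_lumber = 8.
Reduced cost of stools: c₃ − yᵀa₃ = 66.5 − (9·4 + 8·5) = 66.5 − 76 = -9.5.

-9.5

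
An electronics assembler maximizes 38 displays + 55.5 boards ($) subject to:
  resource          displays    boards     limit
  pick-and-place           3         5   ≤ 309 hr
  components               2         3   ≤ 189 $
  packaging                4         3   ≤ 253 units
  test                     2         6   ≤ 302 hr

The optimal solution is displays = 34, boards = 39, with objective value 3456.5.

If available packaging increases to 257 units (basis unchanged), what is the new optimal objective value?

3482.5

Binding: packaging and test. Non-binding: pick-and-place (12 unused), components (4 unused).
Since pick-and-place, components are not tight, their duals are 0.
The binding rows give the dual system: 4·y_packaging + 2·y_test = 38 and 3·y_packaging + 6·y_test = 55.5.
This yields shadow prices y_packaging = 6.5, y_test = 6.
Δz = y_packaging·Δb = 6.5 × (4) = 26, so new z* = 3456.5 + 26 = 3482.5.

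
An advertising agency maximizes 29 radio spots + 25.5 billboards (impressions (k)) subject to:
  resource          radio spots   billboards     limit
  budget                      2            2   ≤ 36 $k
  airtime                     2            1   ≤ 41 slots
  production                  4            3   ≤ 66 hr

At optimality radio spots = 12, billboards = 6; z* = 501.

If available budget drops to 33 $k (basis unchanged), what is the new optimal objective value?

Check each constraint at x*: budget 36/36 (tight); airtime 30/41 (slack 11); production 66/66 (tight).
Slack constraints have shadow price 0 (complementary slackness).
From A_Bᵀ y = c: 2·y_budget + 4·y_production = 29; 2·y_budget + 3·y_production = 25.5.
Solving: y_budget = 7.5, y_production = 3.5.
Δz = y_budget·Δb = 7.5 × (-3) = -22.5, so new z* = 501 − 22.5 = 478.5.

478.5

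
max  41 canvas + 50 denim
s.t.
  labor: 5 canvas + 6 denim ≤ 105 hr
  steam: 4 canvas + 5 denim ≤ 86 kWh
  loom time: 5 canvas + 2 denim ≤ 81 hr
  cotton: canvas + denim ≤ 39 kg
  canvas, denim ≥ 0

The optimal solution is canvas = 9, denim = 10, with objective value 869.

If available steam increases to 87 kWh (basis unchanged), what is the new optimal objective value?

Binding: labor and steam. Non-binding: loom time (16 unused), cotton (20 unused).
By complementary slackness, y = 0 for the non-binding constraints.
From A_Bᵀ y = c: 5·y_labor + 4·y_steam = 41; 6·y_labor + 5·y_steam = 50.
This yields shadow prices y_labor = 5, y_steam = 4.
Δz = y_steam·Δb = 4 × (1) = 4, so new z* = 869 + 4 = 873.

873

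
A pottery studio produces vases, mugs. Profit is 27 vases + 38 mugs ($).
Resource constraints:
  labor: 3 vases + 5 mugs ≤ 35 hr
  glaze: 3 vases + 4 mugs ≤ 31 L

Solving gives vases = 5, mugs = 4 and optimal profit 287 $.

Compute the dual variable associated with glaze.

At the optimum: labor uses 35 of 35 (binding); glaze uses 31 of 31 (binding).
From A_Bᵀ y = c: 3·y_labor + 3·y_glaze = 27; 5·y_labor + 4·y_glaze = 38.
This yields shadow prices y_labor = 2, y_glaze = 7.
Shadow price of glaze = 7.

7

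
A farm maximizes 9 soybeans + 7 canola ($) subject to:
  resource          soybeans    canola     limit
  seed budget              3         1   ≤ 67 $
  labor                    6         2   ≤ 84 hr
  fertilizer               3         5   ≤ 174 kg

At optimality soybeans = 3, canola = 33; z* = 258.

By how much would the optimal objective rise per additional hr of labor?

1

Check each constraint at x*: seed budget 42/67 (slack 25); labor 84/84 (tight); fertilizer 174/174 (tight).
Since seed budget is not tight, its dual is 0.
From A_Bᵀ y = c: 6·y_labor + 3·y_fertilizer = 9; 2·y_labor + 5·y_fertilizer = 7.
→ y_labor = 1 and y_fertilizer = 1.
Shadow price of labor = 1.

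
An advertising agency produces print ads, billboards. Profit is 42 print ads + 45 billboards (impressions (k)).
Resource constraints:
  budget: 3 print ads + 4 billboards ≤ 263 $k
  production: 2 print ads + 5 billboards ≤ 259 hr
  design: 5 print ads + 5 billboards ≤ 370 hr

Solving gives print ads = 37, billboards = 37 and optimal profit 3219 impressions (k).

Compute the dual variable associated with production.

1

Binding: production and design. Non-binding: budget (4 unused).
By complementary slackness, y = 0 for the non-binding constraint.
Dual feasibility on the basic columns requires 2·y_production + 5·y_design = 42, 5·y_production + 5·y_design = 45.
→ y_production = 1 and y_design = 8.
Shadow price of production = 1.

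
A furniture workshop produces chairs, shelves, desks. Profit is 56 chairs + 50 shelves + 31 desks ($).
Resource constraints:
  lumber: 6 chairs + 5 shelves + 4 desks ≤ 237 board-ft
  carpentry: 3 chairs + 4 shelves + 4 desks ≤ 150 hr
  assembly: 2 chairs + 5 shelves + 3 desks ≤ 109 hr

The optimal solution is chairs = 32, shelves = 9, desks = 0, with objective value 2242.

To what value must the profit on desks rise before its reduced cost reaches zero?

At the optimum: lumber uses 237 of 237 (binding); carpentry uses 132 of 150 (slack = 18); assembly uses 109 of 109 (binding).
Since carpentry is not tight, its dual is 0.
Dual feasibility on the basic columns requires 6·y_lumber + 2·y_assembly = 56, 5·y_lumber + 5·y_assembly = 50.
This yields shadow prices y_lumber = 9, y_assembly = 1.
desks enters the basis when its profit ≥ yᵀa₃ = 9·4 + 1·3 = 39.

39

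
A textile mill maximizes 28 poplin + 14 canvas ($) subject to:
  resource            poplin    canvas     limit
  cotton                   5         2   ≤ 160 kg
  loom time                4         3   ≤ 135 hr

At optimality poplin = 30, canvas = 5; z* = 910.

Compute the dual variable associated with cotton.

4

Check each constraint at x*: cotton 160/160 (tight); loom time 135/135 (tight).
From A_Bᵀ y = c: 5·y_cotton + 4·y_loom time = 28; 2·y_cotton + 3·y_loom time = 14.
→ y_cotton = 4 and y_loom time = 2.
Shadow price of cotton = 4.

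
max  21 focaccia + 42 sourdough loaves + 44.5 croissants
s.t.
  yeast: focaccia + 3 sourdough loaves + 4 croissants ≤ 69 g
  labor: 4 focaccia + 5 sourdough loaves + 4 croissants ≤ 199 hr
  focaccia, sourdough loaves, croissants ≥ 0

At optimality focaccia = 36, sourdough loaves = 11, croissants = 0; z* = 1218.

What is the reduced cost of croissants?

-3.5

At the optimum: yeast uses 69 of 69 (binding); labor uses 199 of 199 (binding).
Dual feasibility on the basic columns requires 1·y_yeast + 4·y_labor = 21, 3·y_yeast + 5·y_labor = 42.
This yields shadow prices y_yeast = 9, y_labor = 3.
Reduced cost of croissants: c₃ − yᵀa₃ = 44.5 − (9·4 + 3·4) = 44.5 − 48 = -3.5.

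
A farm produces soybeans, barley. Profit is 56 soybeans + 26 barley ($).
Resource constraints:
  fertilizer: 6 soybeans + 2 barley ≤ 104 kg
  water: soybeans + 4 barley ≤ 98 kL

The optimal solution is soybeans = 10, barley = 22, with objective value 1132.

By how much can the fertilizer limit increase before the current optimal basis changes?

Binding constraints: fertilizer, water. The basis is B = [[6,2],[1,4]] with det 22.
Per unit increase in fertilizer, x* moves by d = (0.1818, -0.0455).
The basis stays optimal until barley reaches 0; allowable increase = 484 kg.

484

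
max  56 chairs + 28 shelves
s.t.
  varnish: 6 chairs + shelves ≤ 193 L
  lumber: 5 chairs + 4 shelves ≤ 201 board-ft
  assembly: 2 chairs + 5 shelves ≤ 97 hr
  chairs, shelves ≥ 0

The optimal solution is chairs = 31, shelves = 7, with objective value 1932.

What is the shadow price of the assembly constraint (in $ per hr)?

Check each constraint at x*: varnish 193/193 (tight); lumber 183/201 (slack 18); assembly 97/97 (tight).
Since lumber is not tight, its dual is 0.
The binding rows give the dual system: 6·y_varnish + 2·y_assembly = 56 and 1·y_varnish + 5·y_assembly = 28.
Solving: y_varnish = 8, y_assembly = 4.
Shadow price of assembly = 4.

4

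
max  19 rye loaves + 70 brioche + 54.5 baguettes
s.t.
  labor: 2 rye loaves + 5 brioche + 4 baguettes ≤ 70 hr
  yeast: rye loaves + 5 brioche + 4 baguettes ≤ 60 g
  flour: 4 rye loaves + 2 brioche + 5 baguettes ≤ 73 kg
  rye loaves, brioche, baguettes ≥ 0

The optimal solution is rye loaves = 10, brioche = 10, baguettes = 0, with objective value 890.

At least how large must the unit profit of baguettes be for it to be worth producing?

56

Binding: labor and yeast. Non-binding: flour (13 unused).
By complementary slackness, y = 0 for the non-binding constraint.
From A_Bᵀ y = c: 2·y_labor + 1·y_yeast = 19; 5·y_labor + 5·y_yeast = 70.
This yields shadow prices y_labor = 5, y_yeast = 9.
baguettes enters the basis when its profit ≥ yᵀa₃ = 5·4 + 9·4 = 56.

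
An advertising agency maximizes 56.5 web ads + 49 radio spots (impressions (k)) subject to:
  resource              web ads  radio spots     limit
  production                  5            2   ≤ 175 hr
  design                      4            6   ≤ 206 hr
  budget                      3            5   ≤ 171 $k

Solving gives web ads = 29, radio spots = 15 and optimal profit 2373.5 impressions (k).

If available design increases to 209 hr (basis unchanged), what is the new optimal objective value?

2391.5

At the optimum: production uses 175 of 175 (binding); design uses 206 of 206 (binding); budget uses 162 of 171 (slack = 9).
Since budget is not tight, its dual is 0.
From A_Bᵀ y = c: 5·y_production + 4·y_design = 56.5; 2·y_production + 6·y_design = 49.
This yields shadow prices y_production = 6.5, y_design = 6.
Δz = y_design·Δb = 6 × (3) = 18, so new z* = 2373.5 + 18 = 2391.5.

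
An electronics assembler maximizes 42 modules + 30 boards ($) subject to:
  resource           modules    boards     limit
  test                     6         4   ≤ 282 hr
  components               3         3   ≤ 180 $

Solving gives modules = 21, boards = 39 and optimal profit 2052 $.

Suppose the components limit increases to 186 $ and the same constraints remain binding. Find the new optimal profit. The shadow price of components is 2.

2064

Δb = 6, so new z* = 2052 + (2)·(6) = 2052 + 12 = 2064.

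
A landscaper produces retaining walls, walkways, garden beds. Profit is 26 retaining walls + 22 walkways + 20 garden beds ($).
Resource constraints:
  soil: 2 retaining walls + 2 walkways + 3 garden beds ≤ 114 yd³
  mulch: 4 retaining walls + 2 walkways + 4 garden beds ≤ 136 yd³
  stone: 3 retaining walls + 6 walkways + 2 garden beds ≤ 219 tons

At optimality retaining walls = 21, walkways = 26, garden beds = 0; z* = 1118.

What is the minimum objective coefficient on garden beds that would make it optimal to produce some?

24

At the optimum: soil uses 94 of 114 (slack = 20); mulch uses 136 of 136 (binding); stone uses 219 of 219 (binding).
By complementary slackness, y = 0 for the non-binding constraint.
Dual feasibility on the basic columns requires 4·y_mulch + 3·y_stone = 26, 2·y_mulch + 6·y_stone = 22.
→ y_mulch = 5 and y_stone = 2.
garden beds enters the basis when its profit ≥ yᵀa₃ = 5·4 + 2·2 = 24.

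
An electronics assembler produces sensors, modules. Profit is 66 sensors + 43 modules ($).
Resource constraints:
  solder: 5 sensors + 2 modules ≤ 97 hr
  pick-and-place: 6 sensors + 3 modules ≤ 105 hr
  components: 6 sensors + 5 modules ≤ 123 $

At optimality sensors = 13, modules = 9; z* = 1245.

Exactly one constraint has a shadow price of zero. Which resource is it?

solder: 83/97 (slack 14)
pick-and-place: 105/105 (binding)
components: 123/123 (binding)
By complementary slackness, a constraint with positive slack has shadow price 0 → solder.

solder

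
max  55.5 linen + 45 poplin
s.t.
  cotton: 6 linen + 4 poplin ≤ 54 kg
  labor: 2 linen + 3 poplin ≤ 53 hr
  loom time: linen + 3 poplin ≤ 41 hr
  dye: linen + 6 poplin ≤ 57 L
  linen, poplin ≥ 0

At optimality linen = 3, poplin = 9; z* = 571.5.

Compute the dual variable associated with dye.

1.5

At the optimum: cotton uses 54 of 54 (binding); labor uses 33 of 53 (slack = 20); loom time uses 30 of 41 (slack = 11); dye uses 57 of 57 (binding).
By complementary slackness, y = 0 for the non-binding constraints.
Dual feasibility on the basic columns requires 6·y_cotton + 1·y_dye = 55.5, 4·y_cotton + 6·y_dye = 45.
This yields shadow prices y_cotton = 9, y_dye = 1.5.
Shadow price of dye = 1.5.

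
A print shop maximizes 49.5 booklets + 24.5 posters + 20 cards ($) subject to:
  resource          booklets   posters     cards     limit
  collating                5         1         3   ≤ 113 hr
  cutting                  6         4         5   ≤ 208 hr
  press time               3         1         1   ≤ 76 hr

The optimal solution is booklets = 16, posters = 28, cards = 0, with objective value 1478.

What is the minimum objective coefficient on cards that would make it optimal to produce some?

Check each constraint at x*: collating 108/113 (slack 5); cutting 208/208 (tight); press time 76/76 (tight).
Since collating is not tight, its dual is 0.
The binding rows give the dual system: 6·y_cutting + 3·y_press time = 49.5 and 4·y_cutting + 1·y_press time = 24.5.
→ y_cutting = 4 and y_press time = 8.5.
cards enters the basis when its profit ≥ yᵀa₃ = 4·5 + 8.5·1 = 28.5.

28.5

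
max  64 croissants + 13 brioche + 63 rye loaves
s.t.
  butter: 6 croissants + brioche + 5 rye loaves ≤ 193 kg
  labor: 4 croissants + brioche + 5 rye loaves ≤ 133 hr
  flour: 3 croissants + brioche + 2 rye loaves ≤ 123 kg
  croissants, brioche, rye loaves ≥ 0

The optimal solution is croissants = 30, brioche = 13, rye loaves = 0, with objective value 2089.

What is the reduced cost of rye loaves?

-2

Binding: butter and labor. Non-binding: flour (20 unused).
Since flour is not tight, its dual is 0.
The binding rows give the dual system: 6·y_butter + 4·y_labor = 64 and 1·y_butter + 1·y_labor = 13.
→ y_butter = 6 and y_labor = 7.
Reduced cost of rye loaves: c₃ − yᵀa₃ = 63 − (6·5 + 7·5) = 63 − 65 = -2.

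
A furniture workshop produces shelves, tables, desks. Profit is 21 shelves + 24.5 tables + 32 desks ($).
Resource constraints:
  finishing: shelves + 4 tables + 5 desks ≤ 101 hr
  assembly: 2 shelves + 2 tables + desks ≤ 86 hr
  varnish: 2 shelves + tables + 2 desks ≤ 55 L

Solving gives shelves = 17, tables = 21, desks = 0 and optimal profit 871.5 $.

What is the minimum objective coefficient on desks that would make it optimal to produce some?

Binding: finishing and varnish. Non-binding: assembly (10 unused).
Slack constraints have shadow price 0 (complementary slackness).
The binding rows give the dual system: 1·y_finishing + 2·y_varnish = 21 and 4·y_finishing + 1·y_varnish = 24.5.
→ y_finishing = 4 and y_varnish = 8.5.
desks enters the basis when its profit ≥ yᵀa₃ = 4·5 + 8.5·2 = 37.

37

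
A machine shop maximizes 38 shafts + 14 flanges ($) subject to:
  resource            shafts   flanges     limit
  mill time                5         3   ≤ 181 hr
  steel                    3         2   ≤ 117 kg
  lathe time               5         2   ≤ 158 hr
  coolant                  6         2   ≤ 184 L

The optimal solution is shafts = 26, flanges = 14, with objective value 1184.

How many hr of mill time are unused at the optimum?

9

mill time used = 5·26 + 3·14 = 172; slack = 181 − 172 = 9.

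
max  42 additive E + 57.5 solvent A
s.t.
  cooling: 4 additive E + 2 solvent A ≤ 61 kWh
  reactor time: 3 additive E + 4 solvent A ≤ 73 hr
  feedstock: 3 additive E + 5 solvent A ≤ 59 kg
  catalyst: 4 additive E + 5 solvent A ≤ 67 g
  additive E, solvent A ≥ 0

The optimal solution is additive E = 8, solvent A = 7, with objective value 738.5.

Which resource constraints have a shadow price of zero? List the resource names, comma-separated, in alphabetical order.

cooling: 46/61 (slack 15)
reactor time: 52/73 (slack 21)
feedstock: 59/59 (binding)
catalyst: 67/67 (binding)
By complementary slackness, a constraint with positive slack has shadow price 0 → cooling, reactor time.

cooling, reactor time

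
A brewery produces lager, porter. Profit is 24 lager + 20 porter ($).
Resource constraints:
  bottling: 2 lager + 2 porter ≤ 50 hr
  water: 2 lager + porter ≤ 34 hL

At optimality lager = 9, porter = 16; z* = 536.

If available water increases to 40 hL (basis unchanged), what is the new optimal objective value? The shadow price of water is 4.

560

Δb = 6, so new z* = 536 + (4)·(6) = 536 + 24 = 560.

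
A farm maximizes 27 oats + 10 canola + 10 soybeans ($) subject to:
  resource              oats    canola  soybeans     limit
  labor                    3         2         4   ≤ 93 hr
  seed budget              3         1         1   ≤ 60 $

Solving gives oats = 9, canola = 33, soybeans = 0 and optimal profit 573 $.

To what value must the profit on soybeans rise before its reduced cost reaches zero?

At the optimum: labor uses 93 of 93 (binding); seed budget uses 60 of 60 (binding).
The binding rows give the dual system: 3·y_labor + 3·y_seed budget = 27 and 2·y_labor + 1·y_seed budget = 10.
Solving: y_labor = 1, y_seed budget = 8.
soybeans enters the basis when its profit ≥ yᵀa₃ = 1·4 + 8·1 = 12.

12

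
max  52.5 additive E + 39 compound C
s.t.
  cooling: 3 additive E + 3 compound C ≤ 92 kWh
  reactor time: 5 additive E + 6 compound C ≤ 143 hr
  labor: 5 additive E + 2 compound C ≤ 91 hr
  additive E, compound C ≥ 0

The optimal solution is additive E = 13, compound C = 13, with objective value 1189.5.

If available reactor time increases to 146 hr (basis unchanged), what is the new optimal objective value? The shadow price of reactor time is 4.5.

1203

Δb = 3, so new z* = 1189.5 + (4.5)·(3) = 1189.5 + 13.5 = 1203.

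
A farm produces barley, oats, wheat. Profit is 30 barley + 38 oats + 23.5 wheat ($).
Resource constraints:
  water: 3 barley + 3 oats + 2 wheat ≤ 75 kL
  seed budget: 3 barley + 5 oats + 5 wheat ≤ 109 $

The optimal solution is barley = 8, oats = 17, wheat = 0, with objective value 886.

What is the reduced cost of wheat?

Both water and seed budget are binding at x*.
From A_Bᵀ y = c: 3·y_water + 3·y_seed budget = 30; 3·y_water + 5·y_seed budget = 38.
→ y_water = 6 and y_seed budget = 4.
Reduced cost of wheat: c₃ − yᵀa₃ = 23.5 − (6·2 + 4·5) = 23.5 − 32 = -8.5.

-8.5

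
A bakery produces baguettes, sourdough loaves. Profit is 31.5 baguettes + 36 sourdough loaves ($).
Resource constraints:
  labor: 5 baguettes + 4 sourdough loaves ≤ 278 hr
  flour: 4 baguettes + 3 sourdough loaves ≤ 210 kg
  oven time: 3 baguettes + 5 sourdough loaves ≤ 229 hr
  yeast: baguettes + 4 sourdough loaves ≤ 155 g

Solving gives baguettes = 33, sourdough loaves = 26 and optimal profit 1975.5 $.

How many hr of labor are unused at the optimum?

9

labor used = 5·33 + 4·26 = 269; slack = 278 − 269 = 9.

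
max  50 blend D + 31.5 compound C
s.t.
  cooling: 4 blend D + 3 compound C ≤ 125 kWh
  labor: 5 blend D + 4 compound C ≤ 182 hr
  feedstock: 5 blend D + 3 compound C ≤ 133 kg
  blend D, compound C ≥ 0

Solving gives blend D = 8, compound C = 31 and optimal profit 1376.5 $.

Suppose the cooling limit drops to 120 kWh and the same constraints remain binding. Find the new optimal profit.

Check each constraint at x*: cooling 125/125 (tight); labor 164/182 (slack 18); feedstock 133/133 (tight).
By complementary slackness, y = 0 for the non-binding constraint.
Dual feasibility on the basic columns requires 4·y_cooling + 5·y_feedstock = 50, 3·y_cooling + 3·y_feedstock = 31.5.
Solving: y_cooling = 2.5, y_feedstock = 8.
Δz = y_cooling·Δb = 2.5 × (-5) = -12.5, so new z* = 1376.5 − 12.5 = 1364.

1364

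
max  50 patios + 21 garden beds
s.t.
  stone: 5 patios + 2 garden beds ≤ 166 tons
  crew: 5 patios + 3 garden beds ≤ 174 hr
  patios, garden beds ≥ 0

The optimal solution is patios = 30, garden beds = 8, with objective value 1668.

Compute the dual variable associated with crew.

Both stone and crew are binding at x*.
From A_Bᵀ y = c: 5·y_stone + 5·y_crew = 50; 2·y_stone + 3·y_crew = 21.
This yields shadow prices y_stone = 9, y_crew = 1.
Shadow price of crew = 1.

1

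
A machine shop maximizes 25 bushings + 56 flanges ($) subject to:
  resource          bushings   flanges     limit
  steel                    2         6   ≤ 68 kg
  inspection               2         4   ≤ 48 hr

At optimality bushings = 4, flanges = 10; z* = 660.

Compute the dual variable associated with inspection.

9.5

Check each constraint at x*: steel 68/68 (tight); inspection 48/48 (tight).
Dual feasibility on the basic columns requires 2·y_steel + 2·y_inspection = 25, 6·y_steel + 4·y_inspection = 56.
Solving: y_steel = 3, y_inspection = 9.5.
Shadow price of inspection = 9.5.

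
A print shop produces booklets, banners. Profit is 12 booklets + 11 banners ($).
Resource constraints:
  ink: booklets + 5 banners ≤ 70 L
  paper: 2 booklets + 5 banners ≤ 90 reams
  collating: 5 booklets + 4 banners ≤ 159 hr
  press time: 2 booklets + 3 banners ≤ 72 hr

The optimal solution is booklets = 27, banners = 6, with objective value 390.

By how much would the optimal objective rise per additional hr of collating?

At the optimum: ink uses 57 of 70 (slack = 13); paper uses 84 of 90 (slack = 6); collating uses 159 of 159 (binding); press time uses 72 of 72 (binding).
Slack constraints have shadow price 0 (complementary slackness).
From A_Bᵀ y = c: 5·y_collating + 2·y_press time = 12; 4·y_collating + 3·y_press time = 11.
→ y_collating = 2 and y_press time = 1.
Shadow price of collating = 2.

2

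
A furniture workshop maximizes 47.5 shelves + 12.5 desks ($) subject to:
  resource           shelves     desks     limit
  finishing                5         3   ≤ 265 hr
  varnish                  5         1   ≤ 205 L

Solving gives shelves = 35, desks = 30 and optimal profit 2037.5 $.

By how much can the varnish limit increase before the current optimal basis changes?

Binding constraints: finishing, varnish. The basis is B = [[5,3],[5,1]] with det -10.
Per unit increase in varnish, x* moves by d = (0.3, -0.5).
The basis stays optimal until desks reaches 0; allowable increase = 60 L.

60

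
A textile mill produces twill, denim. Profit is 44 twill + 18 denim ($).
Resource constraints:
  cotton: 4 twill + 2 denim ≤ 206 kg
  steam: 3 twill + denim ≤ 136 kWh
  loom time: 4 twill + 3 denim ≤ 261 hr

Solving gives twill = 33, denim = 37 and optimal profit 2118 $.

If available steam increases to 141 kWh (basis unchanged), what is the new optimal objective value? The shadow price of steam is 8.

2158

Δb = 5, so new z* = 2118 + (8)·(5) = 2118 + 40 = 2158.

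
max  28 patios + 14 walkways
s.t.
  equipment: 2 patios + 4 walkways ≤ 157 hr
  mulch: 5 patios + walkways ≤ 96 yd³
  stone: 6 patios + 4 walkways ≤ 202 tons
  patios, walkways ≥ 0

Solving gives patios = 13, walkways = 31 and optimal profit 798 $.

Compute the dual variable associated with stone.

3

Binding: mulch and stone. Non-binding: equipment (7 unused).
By complementary slackness, y = 0 for the non-binding constraint.
The binding rows give the dual system: 5·y_mulch + 6·y_stone = 28 and 1·y_mulch + 4·y_stone = 14.
→ y_mulch = 2 and y_stone = 3.
Shadow price of stone = 3.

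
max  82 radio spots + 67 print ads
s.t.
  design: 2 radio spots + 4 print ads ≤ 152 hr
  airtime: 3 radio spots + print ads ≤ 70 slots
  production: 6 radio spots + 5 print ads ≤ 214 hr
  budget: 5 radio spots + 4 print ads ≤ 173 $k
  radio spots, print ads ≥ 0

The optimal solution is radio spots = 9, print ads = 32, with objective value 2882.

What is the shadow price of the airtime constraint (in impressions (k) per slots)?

At the optimum: design uses 146 of 152 (slack = 6); airtime uses 59 of 70 (slack = 11); production uses 214 of 214 (binding); budget uses 173 of 173 (binding).
Since design, airtime are not tight, their duals are 0.
From A_Bᵀ y = c: 6·y_production + 5·y_budget = 82; 5·y_production + 4·y_budget = 67.
Solving: y_production = 7, y_budget = 8.
Shadow price of airtime = 0.

0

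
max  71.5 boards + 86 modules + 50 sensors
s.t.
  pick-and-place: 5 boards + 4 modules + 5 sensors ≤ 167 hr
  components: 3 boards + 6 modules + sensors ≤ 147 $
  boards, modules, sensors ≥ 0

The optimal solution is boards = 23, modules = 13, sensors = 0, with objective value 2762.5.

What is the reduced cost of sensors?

Check each constraint at x*: pick-and-place 167/167 (tight); components 147/147 (tight).
The binding rows give the dual system: 5·y_pick-and-place + 3·y_components = 71.5 and 4·y_pick-and-place + 6·y_components = 86.
→ y_pick-and-place = 9.5 and y_components = 8.
Reduced cost of sensors: c₃ − yᵀa₃ = 50 − (9.5·5 + 8·1) = 50 − 55.5 = -5.5.

-5.5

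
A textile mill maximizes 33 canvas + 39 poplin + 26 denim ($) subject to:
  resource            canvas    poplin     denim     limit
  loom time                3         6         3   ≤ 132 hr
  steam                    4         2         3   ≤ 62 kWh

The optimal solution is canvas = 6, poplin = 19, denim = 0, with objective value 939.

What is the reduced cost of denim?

Both loom time and steam are binding at x*.
The binding rows give the dual system: 3·y_loom time + 4·y_steam = 33 and 6·y_loom time + 2·y_steam = 39.
→ y_loom time = 5 and y_steam = 4.5.
Reduced cost of denim: c₃ − yᵀa₃ = 26 − (5·3 + 4.5·3) = 26 − 28.5 = -2.5.

-2.5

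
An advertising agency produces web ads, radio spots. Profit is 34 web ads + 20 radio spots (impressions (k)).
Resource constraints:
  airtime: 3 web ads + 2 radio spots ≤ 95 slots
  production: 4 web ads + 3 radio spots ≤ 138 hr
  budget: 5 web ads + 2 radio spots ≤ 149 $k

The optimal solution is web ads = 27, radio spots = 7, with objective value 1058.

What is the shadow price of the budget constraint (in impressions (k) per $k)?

2

Check each constraint at x*: airtime 95/95 (tight); production 129/138 (slack 9); budget 149/149 (tight).
Slack constraints have shadow price 0 (complementary slackness).
The binding rows give the dual system: 3·y_airtime + 5·y_budget = 34 and 2·y_airtime + 2·y_budget = 20.
This yields shadow prices y_airtime = 8, y_budget = 2.
Shadow price of budget = 2.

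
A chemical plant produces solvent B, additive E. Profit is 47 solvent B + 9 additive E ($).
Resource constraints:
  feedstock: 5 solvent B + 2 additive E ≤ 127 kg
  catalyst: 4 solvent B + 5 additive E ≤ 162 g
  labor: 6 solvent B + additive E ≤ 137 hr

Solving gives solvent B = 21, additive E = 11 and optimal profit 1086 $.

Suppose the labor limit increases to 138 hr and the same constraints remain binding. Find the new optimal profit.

1093

Binding: feedstock and labor. Non-binding: catalyst (23 unused).
By complementary slackness, y = 0 for the non-binding constraint.
The binding rows give the dual system: 5·y_feedstock + 6·y_labor = 47 and 2·y_feedstock + 1·y_labor = 9.
This yields shadow prices y_feedstock = 1, y_labor = 7.
Δz = y_labor·Δb = 7 × (1) = 7, so new z* = 1086 + 7 = 1093.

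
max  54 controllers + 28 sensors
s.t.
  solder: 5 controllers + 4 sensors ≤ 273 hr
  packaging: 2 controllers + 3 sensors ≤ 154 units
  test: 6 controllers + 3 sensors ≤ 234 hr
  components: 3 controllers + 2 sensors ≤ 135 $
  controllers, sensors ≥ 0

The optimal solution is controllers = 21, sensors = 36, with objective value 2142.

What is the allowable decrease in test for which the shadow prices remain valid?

2.4

Binding constraints: test, components. The basis is B = [[6,3],[3,2]] with det 3.
Per unit decrease in test, x* moves by d = (-0.6667, 1).
The basis stays optimal until packaging becomes binding; allowable decrease = 2.4 hr.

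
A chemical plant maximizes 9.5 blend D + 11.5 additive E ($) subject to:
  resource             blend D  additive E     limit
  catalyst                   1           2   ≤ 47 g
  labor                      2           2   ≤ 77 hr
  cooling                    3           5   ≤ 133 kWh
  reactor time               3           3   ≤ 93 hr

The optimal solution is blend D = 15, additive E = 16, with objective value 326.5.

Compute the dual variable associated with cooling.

At the optimum: catalyst uses 47 of 47 (binding); labor uses 62 of 77 (slack = 15); cooling uses 125 of 133 (slack = 8); reactor time uses 93 of 93 (binding).
By complementary slackness, y = 0 for the non-binding constraints.
From A_Bᵀ y = c: 1·y_catalyst + 3·y_reactor time = 9.5; 2·y_catalyst + 3·y_reactor time = 11.5.
Solving: y_catalyst = 2, y_reactor time = 2.5.
Shadow price of cooling = 0.

0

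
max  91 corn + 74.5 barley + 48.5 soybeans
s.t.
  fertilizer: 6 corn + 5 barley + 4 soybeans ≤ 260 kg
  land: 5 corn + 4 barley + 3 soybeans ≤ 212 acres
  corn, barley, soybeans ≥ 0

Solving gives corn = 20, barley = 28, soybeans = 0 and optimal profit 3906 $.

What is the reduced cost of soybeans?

-9.5

Check each constraint at x*: fertilizer 260/260 (tight); land 212/212 (tight).
The binding rows give the dual system: 6·y_fertilizer + 5·y_land = 91 and 5·y_fertilizer + 4·y_land = 74.5.
Solving: y_fertilizer = 8.5, y_land = 8.
Reduced cost of soybeans: c₃ − yᵀa₃ = 48.5 − (8.5·4 + 8·3) = 48.5 − 58 = -9.5.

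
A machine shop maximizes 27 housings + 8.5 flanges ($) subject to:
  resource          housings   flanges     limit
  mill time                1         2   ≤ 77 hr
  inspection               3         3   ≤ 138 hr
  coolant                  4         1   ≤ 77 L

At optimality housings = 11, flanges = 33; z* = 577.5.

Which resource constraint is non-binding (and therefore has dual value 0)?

mill time: 77/77 (binding)
inspection: 132/138 (slack 6)
coolant: 77/77 (binding)
By complementary slackness, a constraint with positive slack has shadow price 0 → inspection.

inspection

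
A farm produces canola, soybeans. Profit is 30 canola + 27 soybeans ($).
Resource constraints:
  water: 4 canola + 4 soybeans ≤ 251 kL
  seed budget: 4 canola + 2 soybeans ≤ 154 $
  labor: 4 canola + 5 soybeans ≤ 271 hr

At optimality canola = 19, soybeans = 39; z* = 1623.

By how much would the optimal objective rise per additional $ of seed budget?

3.5

Binding: seed budget and labor. Non-binding: water (19 unused).
By complementary slackness, y = 0 for the non-binding constraint.
From A_Bᵀ y = c: 4·y_seed budget + 4·y_labor = 30; 2·y_seed budget + 5·y_labor = 27.
This yields shadow prices y_seed budget = 3.5, y_labor = 4.
Shadow price of seed budget = 3.5.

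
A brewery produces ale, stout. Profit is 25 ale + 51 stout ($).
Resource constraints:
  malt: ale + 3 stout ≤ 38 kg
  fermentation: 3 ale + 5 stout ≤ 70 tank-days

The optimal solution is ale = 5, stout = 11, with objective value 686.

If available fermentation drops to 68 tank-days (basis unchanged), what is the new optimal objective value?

674

Check each constraint at x*: malt 38/38 (tight); fermentation 70/70 (tight).
The binding rows give the dual system: 1·y_malt + 3·y_fermentation = 25 and 3·y_malt + 5·y_fermentation = 51.
Solving: y_malt = 7, y_fermentation = 6.
Δz = y_fermentation·Δb = 6 × (-2) = -12, so new z* = 686 − 12 = 674.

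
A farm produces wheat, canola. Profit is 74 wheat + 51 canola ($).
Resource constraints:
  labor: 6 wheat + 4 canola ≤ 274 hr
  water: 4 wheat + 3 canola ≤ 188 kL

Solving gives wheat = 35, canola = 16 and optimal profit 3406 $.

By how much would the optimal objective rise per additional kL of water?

At the optimum: labor uses 274 of 274 (binding); water uses 188 of 188 (binding).
The binding rows give the dual system: 6·y_labor + 4·y_water = 74 and 4·y_labor + 3·y_water = 51.
Solving: y_labor = 9, y_water = 5.
Shadow price of water = 5.

5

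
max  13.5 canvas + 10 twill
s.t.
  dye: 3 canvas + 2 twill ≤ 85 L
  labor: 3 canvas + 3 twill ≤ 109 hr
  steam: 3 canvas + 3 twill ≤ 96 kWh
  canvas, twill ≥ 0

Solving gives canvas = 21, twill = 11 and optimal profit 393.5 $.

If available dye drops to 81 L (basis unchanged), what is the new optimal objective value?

At the optimum: dye uses 85 of 85 (binding); labor uses 96 of 109 (slack = 13); steam uses 96 of 96 (binding).
Since labor is not tight, its dual is 0.
From A_Bᵀ y = c: 3·y_dye + 3·y_steam = 13.5; 2·y_dye + 3·y_steam = 10.
Solving: y_dye = 3.5, y_steam = 1.
Δz = y_dye·Δb = 3.5 × (-4) = -14, so new z* = 393.5 − 14 = 379.5.

379.5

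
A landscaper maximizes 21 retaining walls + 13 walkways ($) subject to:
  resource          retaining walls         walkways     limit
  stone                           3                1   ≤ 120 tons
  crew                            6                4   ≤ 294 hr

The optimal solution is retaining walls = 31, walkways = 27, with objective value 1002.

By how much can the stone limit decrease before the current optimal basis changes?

46.5

Binding constraints: stone, crew. The basis is B = [[3,1],[6,4]] with det 6.
Per unit decrease in stone, x* moves by d = (-0.6667, 1).
The basis stays optimal until retaining walls reaches 0; allowable decrease = 46.5 tons.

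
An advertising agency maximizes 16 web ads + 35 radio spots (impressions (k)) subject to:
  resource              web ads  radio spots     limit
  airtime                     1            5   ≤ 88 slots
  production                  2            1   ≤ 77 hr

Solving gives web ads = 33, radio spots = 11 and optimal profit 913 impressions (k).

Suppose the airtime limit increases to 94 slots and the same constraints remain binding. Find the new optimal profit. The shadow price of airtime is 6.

Δb = 6, so new z* = 913 + (6)·(6) = 913 + 36 = 949.

949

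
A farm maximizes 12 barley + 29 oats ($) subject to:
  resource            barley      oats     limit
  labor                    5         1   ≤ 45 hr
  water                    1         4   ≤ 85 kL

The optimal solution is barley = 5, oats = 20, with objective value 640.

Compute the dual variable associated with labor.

Both labor and water are binding at x*.
The binding rows give the dual system: 5·y_labor + 1·y_water = 12 and 1·y_labor + 4·y_water = 29.
This yields shadow prices y_labor = 1, y_water = 7.
Shadow price of labor = 1.

1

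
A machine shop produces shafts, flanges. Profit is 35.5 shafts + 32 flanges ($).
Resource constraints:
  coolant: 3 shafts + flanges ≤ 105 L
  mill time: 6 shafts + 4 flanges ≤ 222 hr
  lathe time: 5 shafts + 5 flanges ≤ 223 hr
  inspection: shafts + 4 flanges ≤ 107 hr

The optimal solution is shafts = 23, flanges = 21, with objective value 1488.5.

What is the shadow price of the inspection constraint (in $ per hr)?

2.5

At the optimum: coolant uses 90 of 105 (slack = 15); mill time uses 222 of 222 (binding); lathe time uses 220 of 223 (slack = 3); inspection uses 107 of 107 (binding).
Since coolant, lathe time are not tight, their duals are 0.
Dual feasibility on the basic columns requires 6·y_mill time + 1·y_inspection = 35.5, 4·y_mill time + 4·y_inspection = 32.
Solving: y_mill time = 5.5, y_inspection = 2.5.
Shadow price of inspection = 2.5.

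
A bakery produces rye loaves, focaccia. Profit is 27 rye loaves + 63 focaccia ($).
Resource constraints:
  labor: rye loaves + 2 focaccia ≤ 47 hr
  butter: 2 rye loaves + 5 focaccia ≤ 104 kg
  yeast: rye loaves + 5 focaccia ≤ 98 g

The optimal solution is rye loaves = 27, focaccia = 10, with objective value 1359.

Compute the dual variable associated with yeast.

At the optimum: labor uses 47 of 47 (binding); butter uses 104 of 104 (binding); yeast uses 77 of 98 (slack = 21).
Since yeast is not tight, its dual is 0.
From A_Bᵀ y = c: 1·y_labor + 2·y_butter = 27; 2·y_labor + 5·y_butter = 63.
Solving: y_labor = 9, y_butter = 9.
Shadow price of yeast = 0.

0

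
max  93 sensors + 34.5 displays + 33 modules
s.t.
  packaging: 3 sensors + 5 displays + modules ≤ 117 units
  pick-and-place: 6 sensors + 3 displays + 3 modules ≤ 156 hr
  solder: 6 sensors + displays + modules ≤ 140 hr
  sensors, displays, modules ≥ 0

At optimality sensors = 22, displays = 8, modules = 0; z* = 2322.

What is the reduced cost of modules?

-1.5

Check each constraint at x*: packaging 106/117 (slack 11); pick-and-place 156/156 (tight); solder 140/140 (tight).
By complementary slackness, y = 0 for the non-binding constraint.
From A_Bᵀ y = c: 6·y_pick-and-place + 6·y_solder = 93; 3·y_pick-and-place + 1·y_solder = 34.5.
This yields shadow prices y_pick-and-place = 9.5, y_solder = 6.
Reduced cost of modules: c₃ − yᵀa₃ = 33 − (9.5·3 + 6·1) = 33 − 34.5 = -1.5.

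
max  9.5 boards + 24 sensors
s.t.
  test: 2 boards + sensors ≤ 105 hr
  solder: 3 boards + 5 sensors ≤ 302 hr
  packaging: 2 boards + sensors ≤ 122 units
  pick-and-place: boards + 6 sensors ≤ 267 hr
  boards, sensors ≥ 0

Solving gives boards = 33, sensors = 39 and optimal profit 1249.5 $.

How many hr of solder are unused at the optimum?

solder used = 3·33 + 5·39 = 294; slack = 302 − 294 = 8.

8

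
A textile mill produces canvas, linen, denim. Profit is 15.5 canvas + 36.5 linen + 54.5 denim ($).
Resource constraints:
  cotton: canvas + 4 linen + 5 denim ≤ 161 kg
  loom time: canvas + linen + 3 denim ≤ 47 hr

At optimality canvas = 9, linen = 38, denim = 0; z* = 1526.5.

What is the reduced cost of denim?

At the optimum: cotton uses 161 of 161 (binding); loom time uses 47 of 47 (binding).
The binding rows give the dual system: 1·y_cotton + 1·y_loom time = 15.5 and 4·y_cotton + 1·y_loom time = 36.5.
This yields shadow prices y_cotton = 7, y_loom time = 8.5.
Reduced cost of denim: c₃ − yᵀa₃ = 54.5 − (7·5 + 8.5·3) = 54.5 − 60.5 = -6.

-6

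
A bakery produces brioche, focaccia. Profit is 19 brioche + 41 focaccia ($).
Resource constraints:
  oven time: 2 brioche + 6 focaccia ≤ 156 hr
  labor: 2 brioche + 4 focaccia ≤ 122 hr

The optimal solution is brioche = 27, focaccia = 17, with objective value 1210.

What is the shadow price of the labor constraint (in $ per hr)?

Check each constraint at x*: oven time 156/156 (tight); labor 122/122 (tight).
The binding rows give the dual system: 2·y_oven time + 2·y_labor = 19 and 6·y_oven time + 4·y_labor = 41.
Solving: y_oven time = 1.5, y_labor = 8.
Shadow price of labor = 8.

8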